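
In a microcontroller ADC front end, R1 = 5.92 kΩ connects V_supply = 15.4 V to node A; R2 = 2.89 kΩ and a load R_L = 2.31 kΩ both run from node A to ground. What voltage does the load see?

V_out ≈ 2.74 V

R2 ‖ R_L = (2.89 × 2.31)/(2.89 + 2.31) = 1.284 kΩ.
Voltage divider with the loaded lower leg: V_out = 15.4 × 1.284/(5.92 + 1.284) = 15.4 × 0.1782 = 2.745 V.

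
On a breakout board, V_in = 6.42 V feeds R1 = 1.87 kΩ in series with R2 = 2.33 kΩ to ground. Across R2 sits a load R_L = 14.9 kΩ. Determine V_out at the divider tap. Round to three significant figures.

V_out ≈ 3.33 V

The load sits in parallel with R2, giving an effective lower resistance R2' = R2·R_L/(R2+R_L) = 2.015 kΩ.
Then V_out = V_in · R2'/(R1 + R2') = 6.42 × 2.015/3.885 = 3.330 V.
(Unloaded it would be 3.56 V; the load pulls it down.)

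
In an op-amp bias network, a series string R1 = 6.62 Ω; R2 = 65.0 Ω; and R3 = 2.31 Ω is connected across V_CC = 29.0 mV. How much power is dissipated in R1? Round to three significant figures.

ΣR = 73.93 Ω → I = 29.0/73.93 = 0.3923 mA.
V(R1) = I·R = 2.597 mV; P = V·I = 2.597 × 0.3923 = 1.019 µW.

P ≈ 1.02 µW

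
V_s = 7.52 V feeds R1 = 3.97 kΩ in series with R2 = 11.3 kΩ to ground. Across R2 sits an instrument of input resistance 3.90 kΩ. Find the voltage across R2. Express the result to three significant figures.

V_out ≈ 3.17 V

The load sits in parallel with R2, giving an effective lower resistance R2' = R2·R_L/(R2+R_L) = 2.899 kΩ.
Now apply the divider: V_out = 7.52 × 0.4221 = 3.174 V.
(Unloaded it would be 5.56 V; the load pulls it down.)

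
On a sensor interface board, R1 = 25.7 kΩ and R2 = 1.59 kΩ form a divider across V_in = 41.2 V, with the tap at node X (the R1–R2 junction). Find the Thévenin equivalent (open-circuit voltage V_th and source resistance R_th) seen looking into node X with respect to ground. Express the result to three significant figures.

V_th ≈ 2.40 V, R_th ≈ 1.50 kΩ

With X open, the divider is unloaded: V_th = 41.2 × 1.59/27.29 = 2.400 V.
With V_in suppressed (replaced by a short), R_th = R1 ‖ R2 = (25.70 × 1.59)/(25.70 + 1.59) = 1.497 kΩ.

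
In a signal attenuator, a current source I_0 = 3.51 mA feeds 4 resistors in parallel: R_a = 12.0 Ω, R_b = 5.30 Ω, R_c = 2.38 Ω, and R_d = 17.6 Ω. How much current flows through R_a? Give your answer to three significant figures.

I ≈ 0.391 mA

ΣG = 1/12.0 + 1/5.30 + 1/2.38 + 1/17.6 = 0.7490.
R_a takes the fraction G_k/ΣG = 0.08333/0.7490 = 0.1113, so I = 3.51 × 0.1113 = 0.3905 mA.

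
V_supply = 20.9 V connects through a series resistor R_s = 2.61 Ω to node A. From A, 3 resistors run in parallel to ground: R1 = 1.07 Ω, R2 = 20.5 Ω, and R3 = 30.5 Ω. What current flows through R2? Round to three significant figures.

I ≈ 0.279 A

Parallel bank: R_p = 1/(1/1.07 + 1/20.5 + 1/30.5) = 0.9841 Ω.
V_A by voltage divider: V_A = 20.9 × 0.9841/(2.61 + 0.9841) = 5.723 V.
I(R2) = V_A / R2 = 5.723/20.5 = 0.2792 A.
(Equivalently: I_total = 5.815 A, then current-divider fraction G_k/ΣG = 0.04801.)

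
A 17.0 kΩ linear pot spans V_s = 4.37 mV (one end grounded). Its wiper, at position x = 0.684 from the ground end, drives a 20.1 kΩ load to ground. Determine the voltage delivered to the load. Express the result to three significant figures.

Split the track: R_lower = x·R_p = 11.63 kΩ, R_upper = (1−x)·R_p = 5.372 kΩ.
R_L loads the lower segment: effective lower R = 7.366 kΩ.
Loaded-divider output: V_out = 4.37 × 0.5783 = 2.527 mV.
(Unloaded: V_out = x·V_s = 2.99 mV.)

V_out ≈ 2.53 mV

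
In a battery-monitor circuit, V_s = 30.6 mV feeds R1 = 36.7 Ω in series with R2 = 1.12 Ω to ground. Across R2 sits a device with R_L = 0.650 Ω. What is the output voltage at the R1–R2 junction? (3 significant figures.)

First combine the lower leg with the load: R2 ‖ R_L = 0.4113 Ω.
Then V_out = V_s · R2'/(R1 + R2') = 30.6 × 0.4113/37.11 = 0.3391 mV.
(Unloaded it would be 0.906 mV; the load pulls it down.)

V_out ≈ 0.339 mV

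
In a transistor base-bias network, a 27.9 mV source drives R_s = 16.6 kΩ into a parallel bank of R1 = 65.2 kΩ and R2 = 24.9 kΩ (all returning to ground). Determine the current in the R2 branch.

I ≈ 0.583 µA

Parallel bank: R_p = 1/(1/65.2 + 1/24.9) = 18.02 kΩ.
Node voltage V_A = V_supply · R_p/(R_s + R_p) = 27.9 × 0.5205 = 14.52 mV.
Branch current I = V_A/R2 = 14.52/24.9 = 0.5832 µA.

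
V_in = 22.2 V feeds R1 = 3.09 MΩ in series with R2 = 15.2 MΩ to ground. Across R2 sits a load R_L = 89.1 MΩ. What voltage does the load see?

V_out ≈ 17.9 V

First combine the lower leg with the load: R2 ‖ R_L = 12.98 MΩ.
Now apply the divider: V_out = 22.2 × 0.8078 = 17.93 V.
(Unloaded it would be 18.4 V; the load pulls it down.)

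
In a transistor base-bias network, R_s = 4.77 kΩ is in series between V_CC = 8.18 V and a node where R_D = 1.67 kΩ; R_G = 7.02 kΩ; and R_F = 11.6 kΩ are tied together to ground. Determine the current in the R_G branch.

I ≈ 0.236 mA

Parallel bank: R_p = 1/(1/1.67 + 1/7.02 + 1/11.6) = 1.209 kΩ.
V_A = 8.18 × 1.209/5.979 = 1.654 V.
I(R_G) = V_A / R_G = 1.654/7.02 = 0.2355 mA.
(Check via current divider: I_total = 1.368 mA; share G_k/ΣG = 0.1722 → same result.)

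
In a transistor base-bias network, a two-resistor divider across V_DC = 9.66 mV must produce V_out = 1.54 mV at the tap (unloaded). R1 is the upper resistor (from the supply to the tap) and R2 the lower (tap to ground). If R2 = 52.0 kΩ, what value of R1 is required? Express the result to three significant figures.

R1 ≈ 274 kΩ

The divider ratio is R2/(R1+R2) = 1.54/9.66 = 0.1594.
R1 = R2·(1/k − 1) = 52.0 × 5.273 = 274.2 kΩ.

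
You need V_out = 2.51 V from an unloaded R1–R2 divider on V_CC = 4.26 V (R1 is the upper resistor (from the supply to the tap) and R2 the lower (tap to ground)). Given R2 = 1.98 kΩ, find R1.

R1 ≈ 1.38 kΩ

The divider ratio is R2/(R1+R2) = 2.51/4.26 = 0.5892.
So R1 = R2 · (V_CC/V_out − 1) = 1.98 × (4.26/2.51 − 1) = 1.98 × 0.6972 = 1.380 kΩ.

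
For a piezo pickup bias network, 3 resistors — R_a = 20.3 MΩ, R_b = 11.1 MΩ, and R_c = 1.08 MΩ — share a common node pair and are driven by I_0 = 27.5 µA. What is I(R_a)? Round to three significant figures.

ΣG = 1/20.3 + 1/11.1 + 1/1.08 = 1.065.
By the current-divider rule, I = I_0 · G_k/ΣG = 27.5 × 0.04624 = 1.272 µA.

I ≈ 1.27 µA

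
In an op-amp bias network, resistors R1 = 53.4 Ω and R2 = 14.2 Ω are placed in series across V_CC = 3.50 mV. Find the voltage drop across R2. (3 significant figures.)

Total series resistance ΣR = 53.4 + 14.2 = 67.60 Ω.
By the voltage-divider rule, V = 3.50 × 14.20/67.60 = 0.7352 mV.

V ≈ 0.735 mV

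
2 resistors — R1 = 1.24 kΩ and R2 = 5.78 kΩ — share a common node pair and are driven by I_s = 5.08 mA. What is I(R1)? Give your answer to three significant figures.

Two-branch current divider: I_k = I_s · R_other/(R_1 + R_2).
I(R1) = 5.08 × 5.78/(1.24 + 5.78) = 5.08 × 0.8234 = 4.183 mA.

I ≈ 4.18 mA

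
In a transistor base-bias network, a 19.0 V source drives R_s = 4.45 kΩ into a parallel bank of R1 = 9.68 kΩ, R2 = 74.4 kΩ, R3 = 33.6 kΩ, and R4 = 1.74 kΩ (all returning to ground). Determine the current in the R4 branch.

I ≈ 2.59 mA

Equivalent of the parallel group: R_p = 1.387 kΩ.
Node voltage V_A = V_CC · R_p/(R_s + R_p) = 19.0 × 0.2376 = 4.514 V.
Branch current I = V_A/R4 = 4.514/1.74 = 2.594 mA.
(Check via current divider: I_total = 3.255 mA; share G_k/ΣG = 0.7969 → same result.)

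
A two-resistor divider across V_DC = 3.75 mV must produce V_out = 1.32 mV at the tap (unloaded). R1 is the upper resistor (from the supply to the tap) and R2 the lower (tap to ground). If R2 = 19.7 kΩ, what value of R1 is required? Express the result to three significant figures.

R1 ≈ 36.3 kΩ

Required fraction k = V_out/V_DC = 0.3520.
R1 = R2·(1/k − 1) = 19.7 × 1.841 = 36.27 kΩ.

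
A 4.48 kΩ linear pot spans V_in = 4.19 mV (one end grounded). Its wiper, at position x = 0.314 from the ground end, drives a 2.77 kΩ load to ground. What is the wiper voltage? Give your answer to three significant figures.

Lower segment x·R_p = 1.407 kΩ; upper segment (1−x)·R_p = 3.073 kΩ.
Lower segment in parallel with the load: 1.407 ‖ 2.77 = 0.9329 kΩ.
V_out = 4.19 × 0.9329/(3.073 + 0.9329) = 0.9757 mV.

V_out ≈ 0.976 mV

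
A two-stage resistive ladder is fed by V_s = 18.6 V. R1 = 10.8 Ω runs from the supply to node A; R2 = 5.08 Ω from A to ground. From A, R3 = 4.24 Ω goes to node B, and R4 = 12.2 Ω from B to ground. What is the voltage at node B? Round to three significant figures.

V_B ≈ 3.65 V

Node A sees R2 in parallel with the series input of stage 2, R3 + R4 = 16.44 Ω.
R2 ‖ (R3+R4) = 3.881 Ω.
First divider: V_A = V_s · 3.881/(10.8 + 3.881) = 4.917 V.
Stage 2 is unloaded, so V_B = V_A · R4/(R3+R4) = 4.917 × 12.2/16.44 = 3.649 V.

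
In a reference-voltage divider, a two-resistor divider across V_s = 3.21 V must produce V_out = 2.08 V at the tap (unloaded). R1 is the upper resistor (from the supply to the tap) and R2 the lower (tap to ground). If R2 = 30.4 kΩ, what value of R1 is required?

The divider ratio is R2/(R1+R2) = 2.08/3.21 = 0.6480.
So R1 = R2 · (V_s/V_out − 1) = 30.4 × (3.21/2.08 − 1) = 30.4 × 0.5433 = 16.52 kΩ.

R1 ≈ 16.5 kΩ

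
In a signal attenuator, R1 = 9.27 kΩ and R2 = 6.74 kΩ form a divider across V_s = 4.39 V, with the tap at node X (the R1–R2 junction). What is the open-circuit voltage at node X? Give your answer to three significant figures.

V_th ≈ 1.85 V

V_th is the unloaded tap voltage: V_s · R2/(R1+R2) = 4.39 × 0.4210 = 1.848 V.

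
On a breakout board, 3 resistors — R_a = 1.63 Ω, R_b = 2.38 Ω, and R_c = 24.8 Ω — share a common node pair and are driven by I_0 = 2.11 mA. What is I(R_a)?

I ≈ 1.21 mA

ΣG = 1/1.63 + 1/2.38 + 1/24.8 = 1.074.
Current divider: I(R_a) = I_0 · G_k/ΣG = 2.11 × (0.6135/1.074) = 2.11 × 0.5712 = 1.205 mA.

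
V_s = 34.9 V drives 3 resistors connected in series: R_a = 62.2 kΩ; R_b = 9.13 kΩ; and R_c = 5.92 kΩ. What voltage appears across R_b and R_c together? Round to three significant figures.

V ≈ 6.80 V

ΣR = 62.2 + 9.13 + 5.92 = 77.25 kΩ.
R_{R_b..R_c} = 9.13 + 5.92 = 15.05 kΩ.
Voltage divider: V = V_s · (15.05 / 77.25) = 34.9 × 0.1948 = 6.799 V.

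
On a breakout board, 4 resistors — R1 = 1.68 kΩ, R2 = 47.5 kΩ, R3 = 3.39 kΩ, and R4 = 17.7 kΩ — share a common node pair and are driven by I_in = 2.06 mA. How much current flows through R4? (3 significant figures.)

Conductances: ΣG = 1/1.68 + 1/47.5 + 1/3.39 + 1/17.7 = 0.9678 (1/kΩ).
Current divider: I(R4) = I_in · G_k/ΣG = 2.06 × (0.05650/0.9678) = 2.06 × 0.05838 = 0.1203 mA.

I ≈ 0.120 mA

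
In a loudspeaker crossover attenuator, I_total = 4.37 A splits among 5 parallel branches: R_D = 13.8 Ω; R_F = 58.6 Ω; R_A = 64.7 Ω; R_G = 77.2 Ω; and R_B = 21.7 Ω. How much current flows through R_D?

Conductances: ΣG = 1/13.8 + 1/58.6 + 1/64.7 + 1/77.2 + 1/21.7 = 0.1640 (1/Ω).
By the current-divider rule, I = I_total · G_k/ΣG = 4.37 × 0.4418 = 1.931 A.

I ≈ 1.93 A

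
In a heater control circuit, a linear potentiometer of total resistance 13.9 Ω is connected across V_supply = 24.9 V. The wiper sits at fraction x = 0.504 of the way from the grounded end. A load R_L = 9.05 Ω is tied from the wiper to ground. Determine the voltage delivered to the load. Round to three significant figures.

Split the track: R_lower = x·R_p = 7.006 Ω, R_upper = (1−x)·R_p = 6.894 Ω.
R_L loads the lower segment: effective lower R = 3.949 Ω.
V_out = 24.9 × 3.949/(6.894 + 3.949) = 9.068 V.
(Unloaded: V_out = x·V_supply = 12.5 V.)

V_out ≈ 9.07 V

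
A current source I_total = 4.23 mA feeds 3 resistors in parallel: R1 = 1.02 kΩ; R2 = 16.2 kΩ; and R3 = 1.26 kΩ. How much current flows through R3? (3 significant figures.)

Conductances: ΣG = 1/1.02 + 1/16.2 + 1/1.26 = 1.836 (1/kΩ).
Current divider: I(R3) = I_total · G_k/ΣG = 4.23 × (0.7937/1.836) = 4.23 × 0.4323 = 1.829 mA.

I ≈ 1.83 mA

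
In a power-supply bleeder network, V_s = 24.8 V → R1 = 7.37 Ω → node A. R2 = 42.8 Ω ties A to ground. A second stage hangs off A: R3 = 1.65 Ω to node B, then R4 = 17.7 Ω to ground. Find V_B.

The second stage (R3 + R4 = 19.35 Ω) loads node A in parallel with R2.
Effective lower resistance at A: R2 ‖ 19.35 = 13.33 Ω.
So V_A = 24.8 × 0.6439 = 15.97 V.
Stage 2 is unloaded, so V_B = V_A · R4/(R3+R4) = 15.97 × 17.7/19.35 = 14.61 V.

V_B ≈ 14.6 V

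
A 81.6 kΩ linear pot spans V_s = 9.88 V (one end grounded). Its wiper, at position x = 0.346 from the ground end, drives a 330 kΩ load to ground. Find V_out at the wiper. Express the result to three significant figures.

Lower segment x·R_p = 28.23 kΩ; upper segment (1−x)·R_p = 53.37 kΩ.
R_L loads the lower segment: effective lower R = 26.01 kΩ.
Loaded-divider output: V_out = 9.88 × 0.3277 = 3.237 V.

V_out ≈ 3.24 V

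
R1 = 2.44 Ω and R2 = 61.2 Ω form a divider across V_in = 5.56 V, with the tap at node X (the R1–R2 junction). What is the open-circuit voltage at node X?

V_th ≈ 5.35 V

Open-circuit (no load on X): V_th = V_in · R2/(R1 + R2) = 5.56 × 61.2/(2.440 + 61.2) = 5.347 V.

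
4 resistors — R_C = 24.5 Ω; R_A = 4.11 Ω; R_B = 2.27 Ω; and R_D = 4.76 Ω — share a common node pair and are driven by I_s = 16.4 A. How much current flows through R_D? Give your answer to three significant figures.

I ≈ 3.69 A

Total conductance ΣG = 1/24.5 + 1/4.11 + 1/2.27 + 1/4.76 = 0.9347 (units of 1/Ω).
By the current-divider rule, I = I_s · G_k/ΣG = 16.4 × 0.2248 = 3.686 A.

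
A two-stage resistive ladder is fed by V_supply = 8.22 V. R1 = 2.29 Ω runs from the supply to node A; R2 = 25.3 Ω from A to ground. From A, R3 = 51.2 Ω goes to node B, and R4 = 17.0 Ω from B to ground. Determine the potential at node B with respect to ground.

V_B ≈ 1.82 V

Node A sees R2 in parallel with the series input of stage 2, R3 + R4 = 68.20 Ω.
R2 ‖ (R3+R4) = 18.45 Ω.
First divider: V_A = V_supply · 18.45/(2.29 + 18.45) = 7.313 V.
V_B = V_A × 0.2493 = 1.823 V.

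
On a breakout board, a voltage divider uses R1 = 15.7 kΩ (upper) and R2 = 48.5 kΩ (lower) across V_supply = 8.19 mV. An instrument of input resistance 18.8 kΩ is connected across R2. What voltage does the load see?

First combine the lower leg with the load: R2 ‖ R_L = 13.55 kΩ.
Voltage divider with the loaded lower leg: V_out = 8.19 × 13.55/(15.7 + 13.55) = 8.19 × 0.4632 = 3.794 mV.
(Unloaded it would be 6.19 mV; the load pulls it down.)

V_out ≈ 3.79 mV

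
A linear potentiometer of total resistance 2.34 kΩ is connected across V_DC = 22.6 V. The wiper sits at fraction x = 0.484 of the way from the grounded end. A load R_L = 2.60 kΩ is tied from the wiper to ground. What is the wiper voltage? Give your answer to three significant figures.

Split the track: R_lower = x·R_p = 1.133 kΩ, R_upper = (1−x)·R_p = 1.207 kΩ.
Lower segment in parallel with the load: 1.133 ‖ 2.60 = 0.7889 kΩ.
V_out = 22.6 × 0.7889/(1.207 + 0.7889) = 8.931 V.

V_out ≈ 8.93 V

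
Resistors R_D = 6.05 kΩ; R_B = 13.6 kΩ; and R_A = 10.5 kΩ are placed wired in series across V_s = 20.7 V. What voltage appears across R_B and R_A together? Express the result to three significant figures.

ΣR = 6.05 + 13.6 + 10.5 = 30.15 kΩ.
R_{R_B..R_A} = 13.6 + 10.5 = 24.10 kΩ.
By the voltage-divider rule, V = 20.7 × 24.10/30.15 = 16.55 V.

V ≈ 16.5 V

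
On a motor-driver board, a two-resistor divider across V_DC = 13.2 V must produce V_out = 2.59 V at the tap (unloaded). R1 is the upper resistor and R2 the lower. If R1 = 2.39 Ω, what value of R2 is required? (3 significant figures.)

Required fraction k = V_out/V_DC = 0.1962.
So R2 = R1 · V_out/(V_DC − V_out) = 2.39 × 2.59/(13.2 − 2.59) = 2.39 × 0.2441 = 0.5834 Ω.

R2 ≈ 0.583 Ω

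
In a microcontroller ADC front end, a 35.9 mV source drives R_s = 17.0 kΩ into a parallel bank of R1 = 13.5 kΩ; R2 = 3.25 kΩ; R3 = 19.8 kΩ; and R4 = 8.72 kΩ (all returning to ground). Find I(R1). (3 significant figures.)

Parallel bank: R_p = 1/(1/13.5 + 1/3.25 + 1/19.8 + 1/8.72) = 1.828 kΩ.
Node voltage V_A = V_CC · R_p/(R_s + R_p) = 35.9 × 0.09710 = 3.486 mV.
Branch current I = V_A/R1 = 3.486/13.5 = 0.2582 µA.

I ≈ 0.258 µA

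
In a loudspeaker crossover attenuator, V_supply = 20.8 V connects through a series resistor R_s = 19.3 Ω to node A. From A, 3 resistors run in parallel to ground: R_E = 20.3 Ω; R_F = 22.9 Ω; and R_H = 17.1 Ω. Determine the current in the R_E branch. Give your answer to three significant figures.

Combine the parallel branches: R_p = (1/20.3 + 1/22.9 + 1/17.1)⁻¹ = 6.605 Ω.
V_A = 20.8 × 6.605/25.90 = 5.303 V.
I(R_E) = V_A / R_E = 5.303/20.3 = 0.2612 A.
(Check via current divider: I_total = 0.8029 A; share G_k/ΣG = 0.3254 → same result.)

I ≈ 0.261 A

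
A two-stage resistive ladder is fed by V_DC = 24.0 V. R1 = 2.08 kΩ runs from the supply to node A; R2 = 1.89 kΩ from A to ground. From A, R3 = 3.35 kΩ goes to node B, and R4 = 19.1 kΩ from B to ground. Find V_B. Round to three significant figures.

The second stage (R3 + R4 = 22.45 kΩ) loads node A in parallel with R2.
R2 ‖ (R3+R4) = 1.743 kΩ.
First divider: V_A = V_DC · 1.743/(2.08 + 1.743) = 10.94 V.
Then the unloaded second divider: V_B = V_A × R4/(R3+R4) = 10.94 × 0.8508 = 9.310 V.

V_B ≈ 9.31 V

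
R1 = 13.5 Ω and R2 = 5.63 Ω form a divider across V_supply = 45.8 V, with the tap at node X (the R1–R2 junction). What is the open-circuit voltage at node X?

Open-circuit (no load on X): V_th = V_supply · R2/(R1 + R2) = 45.8 × 5.63/(13.50 + 5.63) = 13.48 V.

V_th ≈ 13.5 V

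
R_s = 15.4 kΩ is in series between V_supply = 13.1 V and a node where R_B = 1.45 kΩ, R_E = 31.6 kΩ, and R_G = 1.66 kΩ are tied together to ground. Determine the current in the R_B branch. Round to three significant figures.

I ≈ 0.422 mA

Parallel bank: R_p = 1/(1/1.45 + 1/31.6 + 1/1.66) = 0.7555 kΩ.
Node voltage V_A = V_supply · R_p/(R_s + R_p) = 13.1 × 0.04676 = 0.6126 V.
Branch current I = V_A/R_B = 0.6126/1.45 = 0.4225 mA.
(Check via current divider: I_total = 0.8109 mA; share G_k/ΣG = 0.5210 → same result.)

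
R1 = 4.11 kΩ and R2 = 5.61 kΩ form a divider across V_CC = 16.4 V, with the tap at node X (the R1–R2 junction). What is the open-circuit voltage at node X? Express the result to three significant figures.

V_th ≈ 9.47 V

With X open, the divider is unloaded: V_th = 16.4 × 5.61/9.720 = 9.465 V.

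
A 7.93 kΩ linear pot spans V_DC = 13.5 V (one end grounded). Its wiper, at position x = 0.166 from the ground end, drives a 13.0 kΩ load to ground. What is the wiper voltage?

Lower segment x·R_p = 1.316 kΩ; upper segment (1−x)·R_p = 6.614 kΩ.
(x·R_p) ‖ R_L = 1.195 kΩ.
Then V_out = V_DC · 1.195/(6.614 + 1.195) = 2.066 V.

V_out ≈ 2.07 V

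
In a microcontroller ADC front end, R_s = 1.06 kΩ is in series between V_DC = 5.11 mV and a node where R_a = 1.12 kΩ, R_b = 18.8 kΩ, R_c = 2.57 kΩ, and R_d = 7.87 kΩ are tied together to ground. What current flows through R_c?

Combine the parallel branches: R_p = (1/1.12 + 1/18.8 + 1/2.57 + 1/7.87)⁻¹ = 0.6839 kΩ.
Node voltage V_A = V_DC · R_p/(R_s + R_p) = 5.11 × 0.3922 = 2.004 mV.
I(R_c) = V_A / R_c = 2.004/2.57 = 0.7798 µA.
(Equivalently: I_total = 2.930 µA, then current-divider fraction G_k/ΣG = 0.2661.)

I ≈ 0.780 µA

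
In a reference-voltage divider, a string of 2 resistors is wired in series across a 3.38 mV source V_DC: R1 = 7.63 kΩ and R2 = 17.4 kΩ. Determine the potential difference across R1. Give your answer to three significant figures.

V ≈ 1.03 mV

Series total: ΣR = 7.63 + 17.4 = 25.03 kΩ.
Voltage divider: V = V_DC · (7.630 / 25.03) = 3.38 × 0.3048 = 1.030 mV.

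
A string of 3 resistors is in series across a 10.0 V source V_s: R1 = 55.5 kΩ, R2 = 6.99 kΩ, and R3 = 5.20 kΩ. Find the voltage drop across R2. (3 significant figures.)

Total series resistance ΣR = 55.5 + 6.99 + 5.20 = 67.69 kΩ.
V = V_s · R/ΣR = 10.0 × 0.1033 = 1.033 V.

V ≈ 1.03 V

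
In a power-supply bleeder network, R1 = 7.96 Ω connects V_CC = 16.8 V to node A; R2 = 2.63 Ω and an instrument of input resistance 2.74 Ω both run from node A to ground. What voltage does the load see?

First combine the lower leg with the load: R2 ‖ R_L = 1.342 Ω.
Voltage divider with the loaded lower leg: V_out = 16.8 × 1.342/(7.96 + 1.342) = 16.8 × 0.1443 = 2.424 V.

V_out ≈ 2.42 V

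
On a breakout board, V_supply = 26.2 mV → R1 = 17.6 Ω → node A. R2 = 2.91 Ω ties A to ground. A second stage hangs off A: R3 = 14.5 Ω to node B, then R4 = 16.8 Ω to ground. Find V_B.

The second stage (R3 + R4 = 31.30 Ω) loads node A in parallel with R2.
Effective lower resistance at A: R2 ‖ 31.30 = 2.662 Ω.
First divider: V_A = V_supply · 2.662/(17.6 + 2.662) = 3.443 mV.
Then the unloaded second divider: V_B = V_A × R4/(R3+R4) = 3.443 × 0.5367 = 1.848 mV.

V_B ≈ 1.85 mV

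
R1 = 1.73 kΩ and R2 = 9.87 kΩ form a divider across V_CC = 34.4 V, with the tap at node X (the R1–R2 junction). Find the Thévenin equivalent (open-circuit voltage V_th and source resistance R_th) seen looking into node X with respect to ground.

V_th ≈ 29.3 V, R_th ≈ 1.47 kΩ

With X open, the divider is unloaded: V_th = 34.4 × 9.87/11.60 = 29.27 V.
With V_CC suppressed (replaced by a short), R_th = R1 ‖ R2 = (1.730 × 9.87)/(1.730 + 9.87) = 1.472 kΩ.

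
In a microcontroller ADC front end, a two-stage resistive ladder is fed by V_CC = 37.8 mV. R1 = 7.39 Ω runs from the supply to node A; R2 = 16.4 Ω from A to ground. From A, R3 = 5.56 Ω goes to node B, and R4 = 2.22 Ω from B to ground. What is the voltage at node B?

Looking into the second stage from A: R3 + R4 = 7.780 Ω appears in parallel with R2.
Effective lower resistance at A: R2 ‖ 7.780 = 5.277 Ω.
First divider: V_A = V_CC · 5.277/(7.39 + 5.277) = 15.75 mV.
Then the unloaded second divider: V_B = V_A × R4/(R3+R4) = 15.75 × 0.2853 = 4.493 mV.

V_B ≈ 4.49 mV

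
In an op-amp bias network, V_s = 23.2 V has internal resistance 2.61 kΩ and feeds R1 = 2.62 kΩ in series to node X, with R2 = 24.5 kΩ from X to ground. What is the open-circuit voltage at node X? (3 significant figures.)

R1' = 2.61 + 2.62 = 5.230 kΩ (source resistance + R1).
V_th is the unloaded tap voltage: V_s · R2/(R1'+R2) = 23.2 × 0.8241 = 19.12 V.

V_th ≈ 19.1 V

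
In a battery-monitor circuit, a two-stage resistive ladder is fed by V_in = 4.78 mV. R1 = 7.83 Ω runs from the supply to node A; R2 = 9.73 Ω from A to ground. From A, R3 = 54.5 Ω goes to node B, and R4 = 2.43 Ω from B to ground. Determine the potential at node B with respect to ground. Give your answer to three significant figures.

The second stage (R3 + R4 = 56.93 Ω) loads node A in parallel with R2.
Effective lower resistance at A: R2 ‖ 56.93 = 8.310 Ω.
First divider: V_A = V_in · 8.310/(7.83 + 8.310) = 2.461 mV.
Then the unloaded second divider: V_B = V_A × R4/(R3+R4) = 2.461 × 0.04268 = 0.1050 mV.

V_B ≈ 0.105 mV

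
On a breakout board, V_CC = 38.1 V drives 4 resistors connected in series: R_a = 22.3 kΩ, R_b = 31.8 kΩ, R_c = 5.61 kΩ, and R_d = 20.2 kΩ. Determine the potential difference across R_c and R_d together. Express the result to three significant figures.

V ≈ 12.3 V

ΣR = 22.3 + 31.8 + 5.61 + 20.2 = 79.91 kΩ.
R_{R_c..R_d} = 5.61 + 20.2 = 25.81 kΩ.
By the voltage-divider rule, V = 38.1 × 25.81/79.91 = 12.31 V.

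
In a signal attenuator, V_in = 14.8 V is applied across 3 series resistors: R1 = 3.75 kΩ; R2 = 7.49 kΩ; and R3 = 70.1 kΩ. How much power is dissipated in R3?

ΣR = 81.34 kΩ → I = 14.8/81.34 = 0.1820 mA.
P = I²R = 0.03311 × 70.1 = 2.321 mW.

P ≈ 2.32 mW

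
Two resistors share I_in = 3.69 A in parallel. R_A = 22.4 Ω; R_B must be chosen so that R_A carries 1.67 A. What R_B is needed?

R_B ≈ 18.5 Ω

The fraction through R_A equals R_B/(R_A+R_B).
With f = 0.4526, R_B = R_A · f/(1−f) = 22.4 × 0.8267 = 18.52 Ω.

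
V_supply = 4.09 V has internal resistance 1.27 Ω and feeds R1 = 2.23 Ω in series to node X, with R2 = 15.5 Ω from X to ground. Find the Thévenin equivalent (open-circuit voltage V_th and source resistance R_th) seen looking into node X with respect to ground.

R1' = 1.27 + 2.23 = 3.500 Ω (source resistance + R1).
Open-circuit (no load on X): V_th = V_supply · R2/(R1' + R2) = 4.09 × 15.5/(3.500 + 15.5) = 3.337 V.
Zeroing V_supply shorts the top of R1' to ground, so R_th = R1' ‖ R2 = 2.855 Ω.

V_th ≈ 3.34 V, R_th ≈ 2.86 Ω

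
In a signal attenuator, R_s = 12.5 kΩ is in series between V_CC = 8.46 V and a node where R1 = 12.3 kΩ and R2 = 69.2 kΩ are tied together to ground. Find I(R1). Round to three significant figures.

Combine the parallel branches: R_p = (1/12.3 + 1/69.2)⁻¹ = 10.44 kΩ.
V_A = 8.46 × 10.44/22.94 = 3.851 V.
I(R1) = V_A / R1 = 3.851/12.3 = 0.3131 mA.

I ≈ 0.313 mA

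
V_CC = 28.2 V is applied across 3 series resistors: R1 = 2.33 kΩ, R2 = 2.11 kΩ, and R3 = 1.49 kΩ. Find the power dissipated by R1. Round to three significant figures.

P ≈ 52.7 mW

The common current is I = 28.2/5.930 = 4.755 mA.
V(R1) = I·R = 11.08 V; P = V·I = 11.08 × 4.755 = 52.69 mW.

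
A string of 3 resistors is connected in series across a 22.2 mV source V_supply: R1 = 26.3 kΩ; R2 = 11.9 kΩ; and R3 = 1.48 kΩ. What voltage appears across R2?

Series total: ΣR = 26.3 + 11.9 + 1.48 = 39.68 kΩ.
By the voltage-divider rule, V = 22.2 × 11.90/39.68 = 6.658 mV.

V ≈ 6.66 mV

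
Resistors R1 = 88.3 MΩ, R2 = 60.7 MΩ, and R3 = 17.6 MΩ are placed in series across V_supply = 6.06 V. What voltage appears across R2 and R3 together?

Total series resistance ΣR = 88.3 + 60.7 + 17.6 = 166.6 MΩ.
R_{R2..R3} = 60.7 + 17.6 = 78.30 MΩ.
V = V_supply · R/ΣR = 6.06 × 0.4700 = 2.848 V.

V ≈ 2.85 V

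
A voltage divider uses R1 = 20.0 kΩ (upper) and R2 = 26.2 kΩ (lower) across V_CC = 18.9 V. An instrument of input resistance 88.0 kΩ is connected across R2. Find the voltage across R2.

V_out ≈ 9.49 V

First combine the lower leg with the load: R2 ‖ R_L = 20.19 kΩ.
Now apply the divider: V_out = 18.9 × 0.5024 = 9.494 V.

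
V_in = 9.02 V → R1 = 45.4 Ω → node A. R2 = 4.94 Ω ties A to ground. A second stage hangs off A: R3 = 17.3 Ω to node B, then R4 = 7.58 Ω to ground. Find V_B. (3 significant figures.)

V_B ≈ 0.229 V

Looking into the second stage from A: R3 + R4 = 24.88 Ω appears in parallel with R2.
R2 ‖ (R3+R4) = 4.122 Ω.
V_A = 9.02 × 4.122/(45.4 + 4.122) = 0.7507 V.
Then the unloaded second divider: V_B = V_A × R4/(R3+R4) = 0.7507 × 0.3047 = 0.2287 V.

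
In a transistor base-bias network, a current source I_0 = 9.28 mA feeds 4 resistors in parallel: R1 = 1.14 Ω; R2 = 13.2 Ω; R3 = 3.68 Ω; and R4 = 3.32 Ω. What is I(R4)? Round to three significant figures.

ΣG = 1/1.14 + 1/13.2 + 1/3.68 + 1/3.32 = 1.526.
R4 takes the fraction G_k/ΣG = 0.3012/1.526 = 0.1974, so I = 9.28 × 0.1974 = 1.832 mA.

I ≈ 1.83 mA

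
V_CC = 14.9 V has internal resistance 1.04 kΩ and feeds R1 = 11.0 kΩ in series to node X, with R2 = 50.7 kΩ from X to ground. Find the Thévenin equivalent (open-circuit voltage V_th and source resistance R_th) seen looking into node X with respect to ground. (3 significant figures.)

V_th ≈ 12.0 V, R_th ≈ 9.73 kΩ

R1' = 1.04 + 11.0 = 12.04 kΩ (source resistance + R1).
Open-circuit (no load on X): V_th = V_CC · R2/(R1' + R2) = 14.9 × 50.7/(12.04 + 50.7) = 12.04 V.
With V_CC suppressed (replaced by a short), R_th = R1' ‖ R2 = (12.04 × 50.7)/(12.04 + 50.7) = 9.729 kΩ.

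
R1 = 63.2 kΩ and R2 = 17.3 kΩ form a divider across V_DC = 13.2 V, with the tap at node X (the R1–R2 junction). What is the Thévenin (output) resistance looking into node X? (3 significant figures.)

Looking into X with the source shorted: R_th = R1·R2/(R1+R2) = 63.20 × 17.3/80.50 = 13.58 kΩ.

R_th ≈ 13.6 kΩ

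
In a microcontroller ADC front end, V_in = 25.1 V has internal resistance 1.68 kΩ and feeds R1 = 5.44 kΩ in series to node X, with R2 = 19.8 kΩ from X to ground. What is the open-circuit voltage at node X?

R1' = 1.68 + 5.44 = 7.120 kΩ (source resistance + R1).
With X open, the divider is unloaded: V_th = 25.1 × 19.8/26.92 = 18.46 V.

V_th ≈ 18.5 V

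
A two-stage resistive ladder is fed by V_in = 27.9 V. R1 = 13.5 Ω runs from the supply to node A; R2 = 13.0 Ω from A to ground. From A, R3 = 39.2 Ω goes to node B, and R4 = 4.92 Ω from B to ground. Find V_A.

V_A ≈ 11.9 V

The second stage (R3 + R4 = 44.12 Ω) loads node A in parallel with R2.
R2 ‖ (R3+R4) = 10.04 Ω.
So V_A = 27.9 × 0.4265 = 11.90 V.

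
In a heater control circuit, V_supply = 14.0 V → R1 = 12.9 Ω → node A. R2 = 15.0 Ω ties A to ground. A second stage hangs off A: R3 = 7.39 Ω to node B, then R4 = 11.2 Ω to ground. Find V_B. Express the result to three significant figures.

The second stage (R3 + R4 = 18.59 Ω) loads node A in parallel with R2.
R2 ‖ (R3+R4) = 8.302 Ω.
First divider: V_A = V_supply · 8.302/(12.9 + 8.302) = 5.482 V.
Then the unloaded second divider: V_B = V_A × R4/(R3+R4) = 5.482 × 0.6025 = 3.303 V.

V_B ≈ 3.30 V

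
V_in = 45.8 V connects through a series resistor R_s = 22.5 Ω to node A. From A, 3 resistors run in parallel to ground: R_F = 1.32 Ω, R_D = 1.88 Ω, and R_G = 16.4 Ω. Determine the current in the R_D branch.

I ≈ 0.776 A

Equivalent of the parallel group: R_p = 0.7405 Ω.
V_A = 45.8 × 0.7405/23.24 = 1.459 V.
Branch current I = V_A/R_D = 1.459/1.88 = 0.7762 A.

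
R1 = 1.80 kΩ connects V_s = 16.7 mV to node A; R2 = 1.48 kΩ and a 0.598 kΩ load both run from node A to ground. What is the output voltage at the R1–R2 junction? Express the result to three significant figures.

V_out ≈ 3.20 mV

R2 ‖ R_L = (1.48 × 0.598)/(1.48 + 0.598) = 0.4259 kΩ.
Now apply the divider: V_out = 16.7 × 0.1913 = 3.195 mV.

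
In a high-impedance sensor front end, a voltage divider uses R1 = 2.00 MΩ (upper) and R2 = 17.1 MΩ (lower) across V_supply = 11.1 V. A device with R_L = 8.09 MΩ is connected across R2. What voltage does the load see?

V_out ≈ 8.14 V

First combine the lower leg with the load: R2 ‖ R_L = 5.492 MΩ.
Now apply the divider: V_out = 11.1 × 0.7330 = 8.137 V.
(Unloaded it would be 9.94 V; the load pulls it down.)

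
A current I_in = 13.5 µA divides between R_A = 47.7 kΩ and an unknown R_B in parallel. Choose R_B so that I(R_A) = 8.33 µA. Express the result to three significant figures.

In a two-way split, I_A/I_in = R_B/(R_A + R_B).
8.33/13.5 = R_B/(R_A + R_B) → R_B = R_A · (0.6170)/(1 − 0.6170) = 47.7 × 1.611 = 76.86 kΩ.

R_B ≈ 76.9 kΩ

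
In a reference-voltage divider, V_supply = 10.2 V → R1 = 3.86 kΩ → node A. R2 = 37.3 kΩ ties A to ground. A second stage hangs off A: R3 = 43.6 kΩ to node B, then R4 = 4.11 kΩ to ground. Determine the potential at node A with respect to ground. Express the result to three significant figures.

The second stage (R3 + R4 = 47.71 kΩ) loads node A in parallel with R2.
Effective lower resistance at A: R2 ‖ 47.71 = 20.93 kΩ.
First divider: V_A = V_supply · 20.93/(3.86 + 20.93) = 8.612 V.

V_A ≈ 8.61 V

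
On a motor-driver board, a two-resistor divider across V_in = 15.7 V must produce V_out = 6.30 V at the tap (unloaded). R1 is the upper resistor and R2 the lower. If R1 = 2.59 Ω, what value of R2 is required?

R2 ≈ 1.74 Ω

Required fraction k = V_out/V_in = 0.4013.
R2 = R1 · 0.4013/(1 − 0.4013) = 1.736 Ω.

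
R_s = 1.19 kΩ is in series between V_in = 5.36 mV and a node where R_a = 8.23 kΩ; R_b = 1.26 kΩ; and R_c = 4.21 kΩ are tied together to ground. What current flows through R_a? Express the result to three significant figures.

I ≈ 0.275 µA

Combine the parallel branches: R_p = (1/8.23 + 1/1.26 + 1/4.21)⁻¹ = 0.8675 kΩ.
V_A by voltage divider: V_A = 5.36 × 0.8675/(1.19 + 0.8675) = 2.260 mV.
I(R_a) = V_A / R_a = 2.260/8.23 = 0.2746 µA.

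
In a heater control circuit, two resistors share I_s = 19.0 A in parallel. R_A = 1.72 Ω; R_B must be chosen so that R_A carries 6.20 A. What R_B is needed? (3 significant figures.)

R_B ≈ 0.833 Ω

In a two-way split, I_A/I_s = R_B/(R_A + R_B).
With f = 0.3263, R_B = R_A · f/(1−f) = 1.72 × 0.4844 = 0.8331 Ω.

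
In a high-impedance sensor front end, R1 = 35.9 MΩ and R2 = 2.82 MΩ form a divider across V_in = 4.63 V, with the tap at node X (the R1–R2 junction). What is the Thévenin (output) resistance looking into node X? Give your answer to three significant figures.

With V_in suppressed (replaced by a short), R_th = R1 ‖ R2 = (35.90 × 2.82)/(35.90 + 2.82) = 2.615 MΩ.

R_th ≈ 2.61 MΩ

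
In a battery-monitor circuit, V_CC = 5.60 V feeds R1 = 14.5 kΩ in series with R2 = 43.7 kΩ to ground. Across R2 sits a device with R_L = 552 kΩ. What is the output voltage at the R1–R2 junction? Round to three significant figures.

The load sits in parallel with R2, giving an effective lower resistance R2' = R2·R_L/(R2+R_L) = 40.49 kΩ.
Voltage divider with the loaded lower leg: V_out = 5.60 × 40.49/(14.5 + 40.49) = 5.60 × 0.7363 = 4.123 V.

V_out ≈ 4.12 V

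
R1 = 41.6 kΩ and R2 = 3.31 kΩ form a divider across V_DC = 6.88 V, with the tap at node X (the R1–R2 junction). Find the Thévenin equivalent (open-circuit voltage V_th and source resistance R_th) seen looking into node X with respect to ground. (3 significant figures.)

V_th ≈ 0.507 V, R_th ≈ 3.07 kΩ

V_th is the unloaded tap voltage: V_DC · R2/(R1+R2) = 6.88 × 0.07370 = 0.5071 V.
Zeroing V_DC shorts the top of R1 to ground, so R_th = R1 ‖ R2 = 3.066 kΩ.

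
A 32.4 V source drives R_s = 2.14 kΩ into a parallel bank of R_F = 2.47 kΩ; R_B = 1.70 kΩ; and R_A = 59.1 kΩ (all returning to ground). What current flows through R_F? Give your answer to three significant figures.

Equivalent of the parallel group: R_p = 0.9901 kΩ.
V_A = 32.4 × 0.9901/3.130 = 10.25 V.
Branch current I = V_A/R_F = 10.25/2.47 = 4.149 mA.

I ≈ 4.15 mA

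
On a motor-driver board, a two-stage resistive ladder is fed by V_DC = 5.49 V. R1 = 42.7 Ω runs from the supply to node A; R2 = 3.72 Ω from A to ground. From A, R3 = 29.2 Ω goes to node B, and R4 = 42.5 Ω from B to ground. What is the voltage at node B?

The second stage (R3 + R4 = 71.70 Ω) loads node A in parallel with R2.
R2 ‖ (R3+R4) = 3.537 Ω.
V_A = 5.49 × 3.537/(42.7 + 3.537) = 0.4199 V.
Stage 2 is unloaded, so V_B = V_A · R4/(R3+R4) = 0.4199 × 42.5/71.70 = 0.2489 V.

V_B ≈ 0.249 V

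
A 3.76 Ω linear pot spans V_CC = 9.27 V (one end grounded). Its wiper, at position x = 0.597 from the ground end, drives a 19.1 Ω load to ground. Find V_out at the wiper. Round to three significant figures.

V_out ≈ 5.28 V

The pot divides into 1.515 Ω above the wiper and 2.245 Ω below.
(x·R_p) ‖ R_L = 2.009 Ω.
V_out = 9.27 × 2.009/(1.515 + 2.009) = 5.284 V.
(Unloaded: V_out = x·V_CC = 5.53 V.)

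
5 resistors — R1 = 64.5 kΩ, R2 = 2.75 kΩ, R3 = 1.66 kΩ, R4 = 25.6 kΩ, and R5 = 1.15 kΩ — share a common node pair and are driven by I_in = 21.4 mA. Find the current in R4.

I ≈ 0.442 mA

ΣG = 1/64.5 + 1/2.75 + 1/1.66 + 1/25.6 + 1/1.15 = 1.890.
Current divider: I(R4) = I_in · G_k/ΣG = 21.4 × (0.03906/1.890) = 21.4 × 0.02067 = 0.4423 mA.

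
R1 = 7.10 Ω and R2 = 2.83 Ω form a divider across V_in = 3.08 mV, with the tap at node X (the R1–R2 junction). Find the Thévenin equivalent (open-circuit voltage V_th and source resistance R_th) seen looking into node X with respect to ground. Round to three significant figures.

Open-circuit (no load on X): V_th = V_in · R2/(R1 + R2) = 3.08 × 2.83/(7.100 + 2.83) = 0.8778 mV.
Looking into X with the source shorted: R_th = R1·R2/(R1+R2) = 7.100 × 2.83/9.930 = 2.023 Ω.

V_th ≈ 0.878 mV, R_th ≈ 2.02 Ω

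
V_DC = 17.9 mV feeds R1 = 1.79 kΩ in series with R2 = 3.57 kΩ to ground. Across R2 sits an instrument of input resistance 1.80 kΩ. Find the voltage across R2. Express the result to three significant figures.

The load sits in parallel with R2, giving an effective lower resistance R2' = R2·R_L/(R2+R_L) = 1.197 kΩ.
Then V_out = V_DC · R2'/(R1 + R2') = 17.9 × 1.197/2.987 = 7.172 mV.

V_out ≈ 7.17 mV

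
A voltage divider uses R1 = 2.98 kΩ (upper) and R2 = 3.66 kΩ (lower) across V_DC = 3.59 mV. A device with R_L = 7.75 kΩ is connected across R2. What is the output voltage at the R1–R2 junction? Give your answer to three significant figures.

V_out ≈ 1.63 mV

The load sits in parallel with R2, giving an effective lower resistance R2' = R2·R_L/(R2+R_L) = 2.486 kΩ.
Voltage divider with the loaded lower leg: V_out = 3.59 × 2.486/(2.98 + 2.486) = 3.59 × 0.4548 = 1.633 mV.
(Unloaded it would be 1.98 mV; the load pulls it down.)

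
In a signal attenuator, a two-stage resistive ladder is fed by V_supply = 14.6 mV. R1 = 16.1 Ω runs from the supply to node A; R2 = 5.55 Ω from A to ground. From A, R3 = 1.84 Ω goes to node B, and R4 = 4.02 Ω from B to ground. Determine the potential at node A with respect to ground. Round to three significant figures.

Node A sees R2 in parallel with the series input of stage 2, R3 + R4 = 5.860 Ω.
Effective lower resistance at A: R2 ‖ 5.860 = 2.850 Ω.
V_A = 14.6 × 2.850/(16.1 + 2.850) = 2.196 mV.

V_A ≈ 2.20 mV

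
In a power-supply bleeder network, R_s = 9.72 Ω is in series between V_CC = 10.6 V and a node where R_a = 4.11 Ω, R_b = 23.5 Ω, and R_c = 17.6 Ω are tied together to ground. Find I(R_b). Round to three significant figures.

Combine the parallel branches: R_p = (1/4.11 + 1/23.5 + 1/17.6)⁻¹ = 2.918 Ω.
V_A = 10.6 × 2.918/12.64 = 2.448 V.
Branch current I = V_A/R_b = 2.448/23.5 = 0.1042 A.

I ≈ 0.104 A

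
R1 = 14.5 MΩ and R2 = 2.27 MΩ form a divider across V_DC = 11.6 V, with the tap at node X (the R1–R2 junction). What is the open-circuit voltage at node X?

V_th is the unloaded tap voltage: V_DC · R2/(R1+R2) = 11.6 × 0.1354 = 1.570 V.

V_th ≈ 1.57 V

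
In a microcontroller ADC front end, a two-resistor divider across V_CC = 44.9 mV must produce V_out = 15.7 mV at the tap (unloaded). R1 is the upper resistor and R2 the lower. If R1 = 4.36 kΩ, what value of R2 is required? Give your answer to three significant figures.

Required fraction k = V_out/V_CC = 0.3497.
So R2 = R1 · V_out/(V_CC − V_out) = 4.36 × 15.7/(44.9 − 15.7) = 4.36 × 0.5377 = 2.344 kΩ.

R2 ≈ 2.34 kΩ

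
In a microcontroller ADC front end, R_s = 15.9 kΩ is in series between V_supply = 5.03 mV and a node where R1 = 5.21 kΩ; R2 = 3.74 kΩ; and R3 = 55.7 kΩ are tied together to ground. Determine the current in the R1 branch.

Combine the parallel branches: R_p = (1/5.21 + 1/3.74 + 1/55.7)⁻¹ = 2.095 kΩ.
V_A by voltage divider: V_A = 5.03 × 2.095/(15.9 + 2.095) = 0.5857 mV.
Branch current I = V_A/R1 = 0.5857/5.21 = 0.1124 µA.
(Check via current divider: I_total = 0.2795 µA; share G_k/ΣG = 0.4022 → same result.)

I ≈ 0.112 µA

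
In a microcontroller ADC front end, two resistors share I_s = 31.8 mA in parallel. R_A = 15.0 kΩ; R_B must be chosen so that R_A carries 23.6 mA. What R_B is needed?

R_B ≈ 43.2 kΩ

Two-branch current divider: I_A = I_s · R_B/(R_A + R_B).
With f = 0.7421, R_B = R_A · f/(1−f) = 15.0 × 2.878 = 43.17 kΩ.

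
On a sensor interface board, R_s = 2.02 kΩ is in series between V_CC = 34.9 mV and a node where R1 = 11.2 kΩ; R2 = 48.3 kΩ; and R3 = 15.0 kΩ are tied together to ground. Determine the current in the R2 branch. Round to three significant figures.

Equivalent of the parallel group: R_p = 5.661 kΩ.
V_A = 34.9 × 5.661/7.681 = 25.72 mV.
Branch current I = V_A/R2 = 25.72/48.3 = 0.5325 µA.
(Equivalently: I_total = 4.544 µA, then current-divider fraction G_k/ΣG = 0.1172.)

I ≈ 0.533 µA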